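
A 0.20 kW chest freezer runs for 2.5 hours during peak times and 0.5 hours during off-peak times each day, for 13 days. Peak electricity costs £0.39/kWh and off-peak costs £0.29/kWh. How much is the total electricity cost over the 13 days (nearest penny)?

Peak energy = 0.2 kW × 2.5 h × 13 = 6.5 kWh
Off-peak energy = 0.2 kW × 0.5 h × 13 = 1.3 kWh
Cost = 6.5 × £0.39 + 1.3 × £0.29 = £2.535 + £0.377 = £2.91

£2.91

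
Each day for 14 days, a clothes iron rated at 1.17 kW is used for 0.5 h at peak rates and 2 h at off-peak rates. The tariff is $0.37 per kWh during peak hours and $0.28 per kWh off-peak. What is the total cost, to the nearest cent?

Peak energy = 1.17 kW × 0.5 h × 14 = 8.19 kWh
Off-peak energy = 1.17 kW × 2 h × 14 = 32.76 kWh
Cost = 8.19 × $0.37 + 32.76 × $0.28 = $3.0303 + $9.1728 = $12.20

$12.20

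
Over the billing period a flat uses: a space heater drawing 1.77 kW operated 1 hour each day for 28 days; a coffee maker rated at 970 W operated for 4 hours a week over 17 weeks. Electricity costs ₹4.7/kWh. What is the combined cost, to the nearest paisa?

space heater: Runtime = 1 h/day × 28 days = 28 h
space heater: 1.77 kW × 28 h = 49.56 kWh
coffee maker: Runtime = 4 h/week × 17 weeks = 68 h
coffee maker: 0.97 kW × 68 h = 65.96 kWh
Total energy = 115.52 kWh
Cost = 115.52 × ₹4.7 = ₹542.94

₹542.94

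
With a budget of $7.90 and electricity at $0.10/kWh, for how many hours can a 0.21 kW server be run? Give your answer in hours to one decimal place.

376.2 h

Energy available = $7.90 ÷ $0.10/kWh = 79 kWh
Hours = 79 kWh ÷ 0.21 kW = 376.2 h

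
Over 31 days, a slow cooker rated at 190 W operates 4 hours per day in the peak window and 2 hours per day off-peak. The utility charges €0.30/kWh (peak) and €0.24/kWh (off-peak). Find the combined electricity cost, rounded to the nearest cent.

€9.90

Peak energy = 0.19 kW × 4 h × 31 = 23.56 kWh
Off-peak energy = 0.19 kW × 2 h × 31 = 11.78 kWh
Cost = 23.56 × €0.30 + 11.78 × €0.24 = €7.068 + €2.8272 = €9.90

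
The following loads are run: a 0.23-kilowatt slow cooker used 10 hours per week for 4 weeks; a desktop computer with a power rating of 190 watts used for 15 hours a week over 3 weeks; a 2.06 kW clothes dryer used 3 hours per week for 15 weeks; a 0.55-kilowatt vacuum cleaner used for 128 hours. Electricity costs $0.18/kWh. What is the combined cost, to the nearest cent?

$32.55

slow cooker: Runtime = 10 h/week × 4 weeks = 40 h
slow cooker: 0.23 kW × 40 h = 9.2 kWh
desktop computer: Runtime = 15 h/week × 3 weeks = 45 h
desktop computer: 0.19 kW × 45 h = 8.55 kWh
clothes dryer: Runtime = 3 h/week × 15 weeks = 45 h
clothes dryer: 2.06 kW × 45 h = 92.7 kWh
vacuum cleaner: 0.55 kW × 128 h = 70.4 kWh
Total energy = 180.85 kWh
Cost = 180.85 × $0.18 = $32.55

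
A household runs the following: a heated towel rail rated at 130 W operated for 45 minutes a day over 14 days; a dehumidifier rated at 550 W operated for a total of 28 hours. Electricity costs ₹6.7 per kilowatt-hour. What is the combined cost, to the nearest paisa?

heated towel rail: Runtime = 45 min × 14 = 630 min = 10.5 h
heated towel rail: 0.13 kW × 10.5 h = 1.365 kWh
dehumidifier: 0.55 kW × 28 h = 15.4 kWh
Total energy = 16.765 kWh
Cost = 16.765 × ₹6.7 = ₹112.33

₹112.33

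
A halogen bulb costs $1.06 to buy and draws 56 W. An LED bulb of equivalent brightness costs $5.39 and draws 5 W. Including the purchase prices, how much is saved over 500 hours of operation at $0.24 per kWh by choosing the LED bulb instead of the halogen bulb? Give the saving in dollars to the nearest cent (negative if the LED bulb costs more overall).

halogen bulb: $1.06 + (56/1000) kW × 500 h × $0.24 = $1.06 + $6.72 = $7.78
LED bulb: $5.39 + (5/1000) kW × 500 h × $0.24 = $5.39 + $0.6 = $5.99
Saving = $7.78 − $5.99 = $1.79

$1.79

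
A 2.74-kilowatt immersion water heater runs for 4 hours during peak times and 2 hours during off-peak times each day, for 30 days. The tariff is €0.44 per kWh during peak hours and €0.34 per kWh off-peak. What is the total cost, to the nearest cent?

Peak energy = 2.74 kW × 4 h × 30 = 328.8 kWh
Off-peak energy = 2.74 kW × 2 h × 30 = 164.4 kWh
Cost = 328.8 × €0.44 + 164.4 × €0.34 = €144.672 + €55.896 = €200.57

€200.57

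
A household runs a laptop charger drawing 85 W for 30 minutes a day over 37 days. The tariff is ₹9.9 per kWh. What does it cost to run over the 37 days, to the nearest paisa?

Runtime = 30 min × 37 = 1110 min = 18.5 h
Energy = 0.085 kW × 18.5 h = 1.5725 kWh
Cost = 1.5725 kWh × ₹9.9/kWh = ₹15.57

₹15.57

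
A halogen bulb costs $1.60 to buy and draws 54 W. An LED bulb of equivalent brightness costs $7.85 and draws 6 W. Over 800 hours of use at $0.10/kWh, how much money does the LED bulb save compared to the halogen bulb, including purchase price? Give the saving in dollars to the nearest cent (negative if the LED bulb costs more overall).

halogen bulb: $1.60 + (54/1000) kW × 800 h × $0.10 = $1.60 + $4.32 = $5.92
LED bulb: $7.85 + (6/1000) kW × 800 h × $0.10 = $7.85 + $0.48 = $8.33
Saving = $5.92 − $8.33 = −$2.41

-$2.41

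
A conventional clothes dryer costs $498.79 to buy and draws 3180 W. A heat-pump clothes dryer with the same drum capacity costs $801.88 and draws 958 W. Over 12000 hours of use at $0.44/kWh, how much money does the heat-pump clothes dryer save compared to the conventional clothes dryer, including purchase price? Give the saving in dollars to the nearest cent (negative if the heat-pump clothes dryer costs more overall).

conventional clothes dryer: $498.79 + (3180/1000) kW × 12000 h × $0.44 = $498.79 + $16790.4 = $17289.19
heat-pump clothes dryer: $801.88 + (958/1000) kW × 12000 h × $0.44 = $801.88 + $5058.24 = $5860.12
Saving = $17289.19 − $5860.12 = $11429.07

$11429.07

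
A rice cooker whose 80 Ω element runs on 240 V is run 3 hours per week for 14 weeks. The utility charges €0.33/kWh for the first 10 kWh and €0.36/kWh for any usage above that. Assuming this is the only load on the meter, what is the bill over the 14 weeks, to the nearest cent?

Power = V²/R = 240²/80 = 720 W = 0.72 kW
Runtime = 3 h/week × 14 weeks = 42 h
Energy = 0.72 kW × 42 h = 30.24 kWh
Tier 1 (0–10 kWh): 10 × €0.33 = €3.3
Above 10 kWh: 20.24 × €0.36 = €7.2864
Bill = €10.59

€10.59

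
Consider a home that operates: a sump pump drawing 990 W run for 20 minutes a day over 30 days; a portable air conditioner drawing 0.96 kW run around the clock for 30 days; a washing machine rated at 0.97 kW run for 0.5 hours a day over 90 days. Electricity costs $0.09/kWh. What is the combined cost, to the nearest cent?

$67.03

sump pump: Runtime = 20 min × 30 = 600 min = 10 h
sump pump: 0.99 kW × 10 h = 9.9 kWh
portable air conditioner: Runtime = 24 h × 30 = 720 h
portable air conditioner: 0.96 kW × 720 h = 691.2 kWh
washing machine: Runtime = 0.5 h/day × 90 days = 45 h
washing machine: 0.97 kW × 45 h = 43.65 kWh
Total energy = 744.75 kWh
Cost = 744.75 × $0.09 = $67.03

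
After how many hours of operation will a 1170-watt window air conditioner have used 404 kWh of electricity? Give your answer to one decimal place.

Hours = 404 kWh ÷ 1.17 kW = 345.3 h

345.3 h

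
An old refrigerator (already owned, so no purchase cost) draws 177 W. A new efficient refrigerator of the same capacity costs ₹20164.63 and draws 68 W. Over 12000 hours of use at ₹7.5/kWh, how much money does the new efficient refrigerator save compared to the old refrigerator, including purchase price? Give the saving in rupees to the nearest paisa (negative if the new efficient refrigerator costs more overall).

old refrigerator: ₹0.00 + (177/1000) kW × 12000 h × ₹7.5 = ₹0.00 + ₹15930 = ₹15930
new efficient refrigerator: ₹20164.63 + (68/1000) kW × 12000 h × ₹7.5 = ₹20164.63 + ₹6120 = ₹26284.63
Saving = ₹15930 − ₹26284.63 = −₹10354.63

-₹10354.63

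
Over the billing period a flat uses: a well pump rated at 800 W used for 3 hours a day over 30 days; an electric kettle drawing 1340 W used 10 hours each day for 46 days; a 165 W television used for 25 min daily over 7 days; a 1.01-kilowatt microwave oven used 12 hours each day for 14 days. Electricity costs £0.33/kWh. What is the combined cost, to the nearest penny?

£283.33

well pump: Runtime = 3 h/day × 30 days = 90 h
well pump: 0.8 kW × 90 h = 72 kWh
electric kettle: Runtime = 10 h/day × 46 days = 460 h
electric kettle: 1.34 kW × 460 h = 616.4 kWh
television: Runtime = 25 min × 7 = 175 min = 2.916666… h
television: 0.165 kW × 2.916666… h = 0.48125 kWh
microwave oven: Runtime = 12 h/day × 14 days = 168 h
microwave oven: 1.01 kW × 168 h = 169.68 kWh
Total energy = 858.56125 kWh
Cost = 858.56125 × £0.33 = £283.33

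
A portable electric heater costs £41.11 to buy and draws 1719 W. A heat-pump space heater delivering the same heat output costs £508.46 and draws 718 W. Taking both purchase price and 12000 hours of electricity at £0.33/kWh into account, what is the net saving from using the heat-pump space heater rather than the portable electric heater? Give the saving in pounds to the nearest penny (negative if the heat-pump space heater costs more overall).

portable electric heater: £41.11 + (1719/1000) kW × 12000 h × £0.33 = £41.11 + £6807.24 = £6848.35
heat-pump space heater: £508.46 + (718/1000) kW × 12000 h × £0.33 = £508.46 + £2843.28 = £3351.74
Saving = £6848.35 − £3351.74 = £3496.61

£3496.61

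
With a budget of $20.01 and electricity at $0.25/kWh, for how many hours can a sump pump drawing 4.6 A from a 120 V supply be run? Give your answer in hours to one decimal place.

145.0 h

Power = 4.6 A × 120 V = 552 W = 0.552 kW
Energy available = $20.01 ÷ $0.25/kWh = 80.04 kWh
Hours = 80.04 kWh ÷ 0.552 kW = 145.0 h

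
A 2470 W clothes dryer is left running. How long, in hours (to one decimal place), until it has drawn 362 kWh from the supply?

Hours = 362 kWh ÷ 2.47 kW = 146.6 h

146.6 h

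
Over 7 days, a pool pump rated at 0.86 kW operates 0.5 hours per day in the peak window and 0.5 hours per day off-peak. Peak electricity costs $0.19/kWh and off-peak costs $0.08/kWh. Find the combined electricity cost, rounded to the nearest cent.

Peak energy = 0.86 kW × 0.5 h × 7 = 3.01 kWh
Off-peak energy = 0.86 kW × 0.5 h × 7 = 3.01 kWh
Cost = 3.01 × $0.19 + 3.01 × $0.08 = $0.5719 + $0.2408 = $0.81

$0.81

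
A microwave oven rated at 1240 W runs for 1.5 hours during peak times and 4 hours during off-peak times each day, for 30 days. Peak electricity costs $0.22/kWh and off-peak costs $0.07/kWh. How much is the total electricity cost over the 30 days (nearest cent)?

$22.69

Peak energy = 1.24 kW × 1.5 h × 30 = 55.8 kWh
Off-peak energy = 1.24 kW × 4 h × 30 = 148.8 kWh
Cost = 55.8 × $0.22 + 148.8 × $0.07 = $12.276 + $10.416 = $22.69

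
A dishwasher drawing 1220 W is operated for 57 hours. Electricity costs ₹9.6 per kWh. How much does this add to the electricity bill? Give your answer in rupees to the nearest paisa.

₹667.58

Energy = 1.22 kW × 57 h = 69.54 kWh
Cost = 69.54 kWh × ₹9.6/kWh = ₹667.58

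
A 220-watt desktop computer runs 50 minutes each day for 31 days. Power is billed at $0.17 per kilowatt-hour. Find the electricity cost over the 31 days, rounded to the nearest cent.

Runtime = 50 min × 31 = 1550 min = 25.833333… h
Energy = 0.22 kW × 25.833333… h = 5.683333… kWh
Cost = 5.683333… kWh × $0.17/kWh = $0.97

$0.97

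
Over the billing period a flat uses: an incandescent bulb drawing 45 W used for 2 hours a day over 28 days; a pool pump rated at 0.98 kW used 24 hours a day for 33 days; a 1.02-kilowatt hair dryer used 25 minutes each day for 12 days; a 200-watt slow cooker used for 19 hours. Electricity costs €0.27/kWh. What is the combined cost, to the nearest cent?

€212.65

incandescent bulb: Runtime = 2 h/day × 28 days = 56 h
incandescent bulb: 0.045 kW × 56 h = 2.52 kWh
pool pump: Runtime = 24 h × 33 = 792 h
pool pump: 0.98 kW × 792 h = 776.16 kWh
hair dryer: Runtime = 25 min × 12 = 300 min = 5 h
hair dryer: 1.02 kW × 5 h = 5.1 kWh
slow cooker: 0.2 kW × 19 h = 3.8 kWh
Total energy = 787.58 kWh
Cost = 787.58 × €0.27 = €212.65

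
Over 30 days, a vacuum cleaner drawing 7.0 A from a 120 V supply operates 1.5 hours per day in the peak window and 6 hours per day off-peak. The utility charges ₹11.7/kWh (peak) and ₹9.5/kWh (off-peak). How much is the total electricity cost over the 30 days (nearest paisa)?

₹1878.66

Power = 7.0 A × 120 V = 840 W = 0.84 kW
Peak energy = 0.84 kW × 1.5 h × 30 = 37.8 kWh
Off-peak energy = 0.84 kW × 6 h × 30 = 151.2 kWh
Cost = 37.8 × ₹11.7 + 151.2 × ₹9.5 = ₹442.26 + ₹1436.4 = ₹1878.66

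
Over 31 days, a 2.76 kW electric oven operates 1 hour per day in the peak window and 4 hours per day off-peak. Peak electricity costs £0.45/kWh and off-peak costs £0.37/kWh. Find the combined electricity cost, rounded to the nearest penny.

Peak energy = 2.76 kW × 1 h × 31 = 85.56 kWh
Off-peak energy = 2.76 kW × 4 h × 31 = 342.24 kWh
Cost = 85.56 × £0.45 + 342.24 × £0.37 = £38.502 + £126.6288 = £165.13

£165.13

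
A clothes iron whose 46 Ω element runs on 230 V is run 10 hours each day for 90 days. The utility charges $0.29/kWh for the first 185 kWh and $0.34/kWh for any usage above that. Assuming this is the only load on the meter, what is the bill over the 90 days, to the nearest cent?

$342.65

Power = V²/R = 230²/46 = 1150 W = 1.15 kW
Runtime = 10 h/day × 90 days = 900 h
Energy = 1.15 kW × 900 h = 1035 kWh
Tier 1 (0–185 kWh): 185 × $0.29 = $53.65
Above 185 kWh: 850 × $0.34 = $289
Bill = $342.65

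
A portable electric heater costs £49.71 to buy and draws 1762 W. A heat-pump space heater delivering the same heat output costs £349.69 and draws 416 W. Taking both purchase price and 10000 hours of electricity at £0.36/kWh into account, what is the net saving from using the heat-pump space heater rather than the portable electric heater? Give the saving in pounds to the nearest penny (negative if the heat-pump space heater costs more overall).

portable electric heater: £49.71 + (1762/1000) kW × 10000 h × £0.36 = £49.71 + £6343.2 = £6392.91
heat-pump space heater: £349.69 + (416/1000) kW × 10000 h × £0.36 = £349.69 + £1497.6 = £1847.29
Saving = £6392.91 − £1847.29 = £4545.62

£4545.62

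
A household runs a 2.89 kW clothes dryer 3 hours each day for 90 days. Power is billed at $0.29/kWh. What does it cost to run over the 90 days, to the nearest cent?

Runtime = 3 h/day × 90 days = 270 h
Energy = 2.89 kW × 270 h = 780.3 kWh
Cost = 780.3 kWh × $0.29/kWh = $226.29

$226.29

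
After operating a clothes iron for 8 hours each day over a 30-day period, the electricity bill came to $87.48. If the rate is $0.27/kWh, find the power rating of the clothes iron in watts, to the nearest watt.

Energy = $87.48 ÷ $0.27/kWh = 324 kWh
Runtime = 8 h/day × 30 days = 240 h
Power = 324 kWh ÷ 240 h = 1.35 kW = 1350 W

1350 W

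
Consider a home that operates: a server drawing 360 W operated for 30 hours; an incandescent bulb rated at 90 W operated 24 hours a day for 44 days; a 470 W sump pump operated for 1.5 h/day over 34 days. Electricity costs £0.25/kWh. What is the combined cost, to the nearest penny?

server: 0.36 kW × 30 h = 10.8 kWh
incandescent bulb: Runtime = 24 h × 44 = 1056 h
incandescent bulb: 0.09 kW × 1056 h = 95.04 kWh
sump pump: Runtime = 1.5 h/day × 34 days = 51 h
sump pump: 0.47 kW × 51 h = 23.97 kWh
Total energy = 129.81 kWh
Cost = 129.81 × £0.25 = £32.45

£32.45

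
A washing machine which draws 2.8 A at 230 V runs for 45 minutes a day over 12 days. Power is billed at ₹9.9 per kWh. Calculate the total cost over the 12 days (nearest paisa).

₹57.38

Power = 2.8 A × 230 V = 644 W = 0.644 kW
Runtime = 45 min × 12 = 540 min = 9 h
Energy = 0.644 kW × 9 h = 5.796 kWh
Cost = 5.796 kWh × ₹9.9/kWh = ₹57.38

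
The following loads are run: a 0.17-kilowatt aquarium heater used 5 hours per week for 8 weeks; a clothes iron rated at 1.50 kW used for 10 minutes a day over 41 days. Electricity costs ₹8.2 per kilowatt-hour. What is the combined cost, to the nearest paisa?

₹139.81

aquarium heater: Runtime = 5 h/week × 8 weeks = 40 h
aquarium heater: 0.17 kW × 40 h = 6.8 kWh
clothes iron: Runtime = 10 min × 41 = 410 min = 6.833333… h
clothes iron: 1.5 kW × 6.833333… h = 10.25 kWh
Total energy = 17.05 kWh
Cost = 17.05 × ₹8.2 = ₹139.81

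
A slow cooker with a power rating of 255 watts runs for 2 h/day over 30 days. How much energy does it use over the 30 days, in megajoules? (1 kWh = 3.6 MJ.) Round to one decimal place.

Runtime = 2 h/day × 30 days = 60 h
Energy = 0.255 kW × 60 h = 15.3 kWh
= 15.3 × 3.6 MJ = 55.1 MJ

55.1 MJ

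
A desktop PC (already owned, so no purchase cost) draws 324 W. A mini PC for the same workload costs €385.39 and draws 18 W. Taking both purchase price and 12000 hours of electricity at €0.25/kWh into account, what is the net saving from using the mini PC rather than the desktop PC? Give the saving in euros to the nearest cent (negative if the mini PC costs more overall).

€532.61

desktop PC: €0.00 + (324/1000) kW × 12000 h × €0.25 = €0.00 + €972 = €972
mini PC: €385.39 + (18/1000) kW × 12000 h × €0.25 = €385.39 + €54 = €439.39
Saving = €972 − €439.39 = €532.61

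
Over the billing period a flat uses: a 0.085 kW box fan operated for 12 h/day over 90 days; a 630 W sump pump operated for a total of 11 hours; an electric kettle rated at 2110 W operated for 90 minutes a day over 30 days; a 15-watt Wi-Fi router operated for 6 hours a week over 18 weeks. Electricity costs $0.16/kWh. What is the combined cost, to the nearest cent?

$31.25

box fan: Runtime = 12 h/day × 90 days = 1080 h
box fan: 0.085 kW × 1080 h = 91.8 kWh
sump pump: 0.63 kW × 11 h = 6.93 kWh
electric kettle: Runtime = 90 min × 30 = 2700 min = 45 h
electric kettle: 2.11 kW × 45 h = 94.95 kWh
Wi-Fi router: Runtime = 6 h/week × 18 weeks = 108 h
Wi-Fi router: 0.015 kW × 108 h = 1.62 kWh
Total energy = 195.3 kWh
Cost = 195.3 × $0.16 = $31.25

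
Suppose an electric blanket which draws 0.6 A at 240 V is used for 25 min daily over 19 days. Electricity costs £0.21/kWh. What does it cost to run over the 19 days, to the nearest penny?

£0.24

Power = 0.6 A × 240 V = 144 W = 0.144 kW
Runtime = 25 min × 19 = 475 min = 7.916666… h
Energy = 0.144 kW × 7.916666… h = 1.14 kWh
Cost = 1.14 kWh × £0.21/kWh = £0.24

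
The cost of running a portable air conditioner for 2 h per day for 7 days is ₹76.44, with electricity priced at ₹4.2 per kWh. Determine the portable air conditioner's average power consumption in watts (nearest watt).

Energy = ₹76.44 ÷ ₹4.2/kWh = 18.2 kWh
Runtime = 2 h/day × 7 days = 14 h
Power = 18.2 kWh ÷ 14 h = 1.3 kW = 1300 W

1300 W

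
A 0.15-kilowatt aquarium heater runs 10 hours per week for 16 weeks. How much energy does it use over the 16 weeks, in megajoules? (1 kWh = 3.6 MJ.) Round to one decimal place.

Runtime = 10 h/week × 16 weeks = 160 h
Energy = 0.15 kW × 160 h = 24 kWh
= 24 × 3.6 MJ = 86.4 MJ

86.4 MJ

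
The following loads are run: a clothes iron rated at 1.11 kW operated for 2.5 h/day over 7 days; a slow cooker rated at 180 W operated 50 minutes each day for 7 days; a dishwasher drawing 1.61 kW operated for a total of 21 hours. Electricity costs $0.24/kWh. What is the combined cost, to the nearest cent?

$13.03

clothes iron: Runtime = 2.5 h/day × 7 days = 17.5 h
clothes iron: 1.11 kW × 17.5 h = 19.425 kWh
slow cooker: Runtime = 50 min × 7 = 350 min = 5.833333… h
slow cooker: 0.18 kW × 5.833333… h = 1.05 kWh
dishwasher: 1.61 kW × 21 h = 33.81 kWh
Total energy = 54.285 kWh
Cost = 54.285 × $0.24 = $13.03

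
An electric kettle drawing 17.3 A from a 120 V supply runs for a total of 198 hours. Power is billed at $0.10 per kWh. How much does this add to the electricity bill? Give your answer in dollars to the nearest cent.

Power = 17.3 A × 120 V = 2076 W = 2.076 kW
Energy = 2.076 kW × 198 h = 411.048 kWh
Cost = 411.048 kWh × $0.10/kWh = $41.10

$41.10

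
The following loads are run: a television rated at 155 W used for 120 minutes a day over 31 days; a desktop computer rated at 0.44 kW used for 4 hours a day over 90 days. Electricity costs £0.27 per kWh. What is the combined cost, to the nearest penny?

£45.36

television: Runtime = 120 min × 31 = 3720 min = 62 h
television: 0.155 kW × 62 h = 9.61 kWh
desktop computer: Runtime = 4 h/day × 90 days = 360 h
desktop computer: 0.44 kW × 360 h = 158.4 kWh
Total energy = 168.01 kWh
Cost = 168.01 × £0.27 = £45.36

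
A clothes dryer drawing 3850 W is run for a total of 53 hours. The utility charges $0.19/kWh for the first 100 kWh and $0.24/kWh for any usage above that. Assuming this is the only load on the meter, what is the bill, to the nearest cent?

$43.97

Energy = 3.85 kW × 53 h = 204.05 kWh
Tier 1 (0–100 kWh): 100 × $0.19 = $19
Above 100 kWh: 104.05 × $0.24 = $24.972
Bill = $43.97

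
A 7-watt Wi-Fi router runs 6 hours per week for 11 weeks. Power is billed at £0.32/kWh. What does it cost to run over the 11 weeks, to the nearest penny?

£0.15

Runtime = 6 h/week × 11 weeks = 66 h
Energy = 0.007 kW × 66 h = 0.462 kWh
Cost = 0.462 kWh × £0.32/kWh = £0.15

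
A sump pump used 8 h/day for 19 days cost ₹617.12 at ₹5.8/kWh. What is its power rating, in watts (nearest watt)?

Energy = ₹617.12 ÷ ₹5.8/kWh = 106.4 kWh
Runtime = 8 h/day × 19 days = 152 h
Power = 106.4 kWh ÷ 152 h = 0.7 kW = 700 W

700 W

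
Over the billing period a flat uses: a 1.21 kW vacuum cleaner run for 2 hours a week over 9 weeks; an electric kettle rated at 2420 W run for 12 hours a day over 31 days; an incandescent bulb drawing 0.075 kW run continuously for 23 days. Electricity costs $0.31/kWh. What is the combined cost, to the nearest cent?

$298.66

vacuum cleaner: Runtime = 2 h/week × 9 weeks = 18 h
vacuum cleaner: 1.21 kW × 18 h = 21.78 kWh
electric kettle: Runtime = 12 h/day × 31 days = 372 h
electric kettle: 2.42 kW × 372 h = 900.24 kWh
incandescent bulb: Runtime = 24 h × 23 = 552 h
incandescent bulb: 0.075 kW × 552 h = 41.4 kWh
Total energy = 963.42 kWh
Cost = 963.42 × $0.31 = $298.66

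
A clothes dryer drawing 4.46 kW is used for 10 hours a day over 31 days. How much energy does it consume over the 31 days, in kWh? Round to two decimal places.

Runtime = 10 h/day × 31 days = 310 h
Energy = 4.46 kW × 310 h = 1382.6 kWh

1382.60 kWh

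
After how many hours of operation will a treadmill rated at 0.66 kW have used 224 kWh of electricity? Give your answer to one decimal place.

Hours = 224 kWh ÷ 0.66 kW = 339.4 h

339.4 h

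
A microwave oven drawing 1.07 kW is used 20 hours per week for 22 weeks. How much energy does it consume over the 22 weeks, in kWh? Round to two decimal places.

Runtime = 20 h/week × 22 weeks = 440 h
Energy = 1.07 kW × 440 h = 470.8 kWh

470.80 kWh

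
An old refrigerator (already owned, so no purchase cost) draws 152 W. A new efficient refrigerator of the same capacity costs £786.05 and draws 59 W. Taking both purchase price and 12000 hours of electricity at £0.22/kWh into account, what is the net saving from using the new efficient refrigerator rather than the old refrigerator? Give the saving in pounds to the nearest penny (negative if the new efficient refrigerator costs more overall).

-£540.53

old refrigerator: £0.00 + (152/1000) kW × 12000 h × £0.22 = £0.00 + £401.28 = £401.28
new efficient refrigerator: £786.05 + (59/1000) kW × 12000 h × £0.22 = £786.05 + £155.76 = £941.81
Saving = £401.28 − £941.81 = −£540.53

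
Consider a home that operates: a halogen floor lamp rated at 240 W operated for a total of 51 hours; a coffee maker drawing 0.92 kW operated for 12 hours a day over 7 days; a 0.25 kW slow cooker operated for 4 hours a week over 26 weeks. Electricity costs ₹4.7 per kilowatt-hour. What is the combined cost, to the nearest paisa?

₹542.94

halogen floor lamp: 0.24 kW × 51 h = 12.24 kWh
coffee maker: Runtime = 12 h/day × 7 days = 84 h
coffee maker: 0.92 kW × 84 h = 77.28 kWh
slow cooker: Runtime = 4 h/week × 26 weeks = 104 h
slow cooker: 0.25 kW × 104 h = 26 kWh
Total energy = 115.52 kWh
Cost = 115.52 × ₹4.7 = ₹542.94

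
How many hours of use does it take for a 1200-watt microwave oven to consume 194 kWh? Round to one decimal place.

161.7 h

Hours = 194 kWh ÷ 1.2 kW = 161.7 h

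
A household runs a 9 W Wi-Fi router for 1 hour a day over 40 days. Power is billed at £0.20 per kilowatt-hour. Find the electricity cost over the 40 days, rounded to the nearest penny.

Runtime = 1 h/day × 40 days = 40 h
Energy = 0.009 kW × 40 h = 0.36 kWh
Cost = 0.36 kWh × £0.20/kWh = £0.07

£0.07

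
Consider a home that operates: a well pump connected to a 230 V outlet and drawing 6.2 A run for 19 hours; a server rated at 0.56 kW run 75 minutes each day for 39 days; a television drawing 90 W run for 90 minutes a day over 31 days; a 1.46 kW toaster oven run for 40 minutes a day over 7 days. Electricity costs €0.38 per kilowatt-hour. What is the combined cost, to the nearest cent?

well pump: Power = 6.2 A × 230 V = 1426 W = 1.426 kW
well pump: 1.426 kW × 19 h = 27.094 kWh
server: Runtime = 75 min × 39 = 2925 min = 48.75 h
server: 0.56 kW × 48.75 h = 27.3 kWh
television: Runtime = 90 min × 31 = 2790 min = 46.5 h
television: 0.09 kW × 46.5 h = 4.185 kWh
toaster oven: Runtime = 40 min × 7 = 280 min = 4.666666… h
toaster oven: 1.46 kW × 4.666666… h = 6.813333… kWh
Total energy = 65.392333… kWh
Cost = 65.392333… × €0.38 = €24.85

€24.85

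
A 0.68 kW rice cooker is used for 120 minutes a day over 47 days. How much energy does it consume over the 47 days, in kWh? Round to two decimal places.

Runtime = 120 min × 47 = 5640 min = 94 h
Energy = 0.68 kW × 94 h = 63.92 kWh

63.92 kWh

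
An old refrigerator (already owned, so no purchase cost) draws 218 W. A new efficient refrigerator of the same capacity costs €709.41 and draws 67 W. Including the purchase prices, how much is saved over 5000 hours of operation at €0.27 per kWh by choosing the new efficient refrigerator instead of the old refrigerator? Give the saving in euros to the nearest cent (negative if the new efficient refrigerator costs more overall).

-€505.56

old refrigerator: €0.00 + (218/1000) kW × 5000 h × €0.27 = €0.00 + €294.3 = €294.3
new efficient refrigerator: €709.41 + (67/1000) kW × 5000 h × €0.27 = €709.41 + €90.45 = €799.86
Saving = €294.3 − €799.86 = −€505.56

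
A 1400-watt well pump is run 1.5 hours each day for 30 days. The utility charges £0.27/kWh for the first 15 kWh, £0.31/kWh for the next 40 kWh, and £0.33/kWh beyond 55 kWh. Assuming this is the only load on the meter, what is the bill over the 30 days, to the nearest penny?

£19.09

Runtime = 1.5 h/day × 30 days = 45 h
Energy = 1.4 kW × 45 h = 63 kWh
Tier 1 (0–15 kWh): 15 × £0.27 = £4.05
Tier 2 (15–55 kWh): 40 × £0.31 = £12.4
Above 55 kWh: 8 × £0.33 = £2.64
Bill = £19.09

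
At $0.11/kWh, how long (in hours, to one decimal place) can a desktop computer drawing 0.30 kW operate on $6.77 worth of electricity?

205.2 h

Energy available = $6.77 ÷ $0.11/kWh = 61.5455 kWh
Hours = 61.5455 kWh ÷ 0.3 kW = 205.2 h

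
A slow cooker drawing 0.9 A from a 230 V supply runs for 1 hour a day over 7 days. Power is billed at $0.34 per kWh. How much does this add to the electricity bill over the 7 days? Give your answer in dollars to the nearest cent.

$0.49

Power = 0.9 A × 230 V = 207 W = 0.207 kW
Runtime = 1 h/day × 7 days = 7 h
Energy = 0.207 kW × 7 h = 1.449 kWh
Cost = 1.449 kWh × $0.34/kWh = $0.49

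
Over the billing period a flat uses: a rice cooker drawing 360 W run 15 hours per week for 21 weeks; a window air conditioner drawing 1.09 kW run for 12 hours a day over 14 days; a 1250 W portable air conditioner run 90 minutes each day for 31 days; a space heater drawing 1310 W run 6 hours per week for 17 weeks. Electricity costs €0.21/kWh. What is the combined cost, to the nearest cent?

€102.54

rice cooker: Runtime = 15 h/week × 21 weeks = 315 h
rice cooker: 0.36 kW × 315 h = 113.4 kWh
window air conditioner: Runtime = 12 h/day × 14 days = 168 h
window air conditioner: 1.09 kW × 168 h = 183.12 kWh
portable air conditioner: Runtime = 90 min × 31 = 2790 min = 46.5 h
portable air conditioner: 1.25 kW × 46.5 h = 58.125 kWh
space heater: Runtime = 6 h/week × 17 weeks = 102 h
space heater: 1.31 kW × 102 h = 133.62 kWh
Total energy = 488.265 kWh
Cost = 488.265 × €0.21 = €102.54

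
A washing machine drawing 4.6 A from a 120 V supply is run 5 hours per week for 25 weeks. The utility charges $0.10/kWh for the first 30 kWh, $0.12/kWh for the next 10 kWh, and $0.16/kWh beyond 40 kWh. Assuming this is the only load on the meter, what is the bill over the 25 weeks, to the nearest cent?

$8.84

Power = 4.6 A × 120 V = 552 W = 0.552 kW
Runtime = 5 h/week × 25 weeks = 125 h
Energy = 0.552 kW × 125 h = 69 kWh
Tier 1 (0–30 kWh): 30 × $0.10 = $3
Tier 2 (30–40 kWh): 10 × $0.12 = $1.2
Above 40 kWh: 29 × $0.16 = $4.64
Bill = $8.84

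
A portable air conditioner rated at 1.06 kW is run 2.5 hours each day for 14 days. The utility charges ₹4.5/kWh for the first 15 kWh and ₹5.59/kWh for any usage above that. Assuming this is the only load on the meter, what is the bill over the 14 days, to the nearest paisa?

Runtime = 2.5 h/day × 14 days = 35 h
Energy = 1.06 kW × 35 h = 37.1 kWh
Tier 1 (0–15 kWh): 15 × ₹4.5 = ₹67.5
Above 15 kWh: 22.1 × ₹5.59 = ₹123.539
Bill = ₹191.04

₹191.04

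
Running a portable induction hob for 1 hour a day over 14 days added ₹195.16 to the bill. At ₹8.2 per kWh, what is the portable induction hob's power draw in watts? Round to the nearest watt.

1700 W

Energy = ₹195.16 ÷ ₹8.2/kWh = 23.8 kWh
Runtime = 1 h/day × 14 days = 14 h
Power = 23.8 kWh ÷ 14 h = 1.7 kW = 1700 W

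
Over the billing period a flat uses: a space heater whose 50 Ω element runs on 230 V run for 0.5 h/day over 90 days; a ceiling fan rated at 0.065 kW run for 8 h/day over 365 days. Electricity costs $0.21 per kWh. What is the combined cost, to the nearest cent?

space heater: Power = V²/R = 230²/50 = 1058 W = 1.058 kW
space heater: Runtime = 0.5 h/day × 90 days = 45 h
space heater: 1.058 kW × 45 h = 47.61 kWh
ceiling fan: Runtime = 8 h/day × 365 days = 2920 h
ceiling fan: 0.065 kW × 2920 h = 189.8 kWh
Total energy = 237.41 kWh
Cost = 237.41 × $0.21 = $49.86

$49.86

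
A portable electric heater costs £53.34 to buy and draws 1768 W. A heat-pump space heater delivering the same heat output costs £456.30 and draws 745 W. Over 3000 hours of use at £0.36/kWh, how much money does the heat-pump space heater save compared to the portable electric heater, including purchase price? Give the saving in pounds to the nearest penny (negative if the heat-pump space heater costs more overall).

portable electric heater: £53.34 + (1768/1000) kW × 3000 h × £0.36 = £53.34 + £1909.44 = £1962.78
heat-pump space heater: £456.30 + (745/1000) kW × 3000 h × £0.36 = £456.30 + £804.6 = £1260.9
Saving = £1962.78 − £1260.9 = £701.88

£701.88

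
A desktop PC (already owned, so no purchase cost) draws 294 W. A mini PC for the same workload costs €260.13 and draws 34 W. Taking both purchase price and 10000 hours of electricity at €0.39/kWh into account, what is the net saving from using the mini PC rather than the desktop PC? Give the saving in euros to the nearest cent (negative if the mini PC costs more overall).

€753.87

desktop PC: €0.00 + (294/1000) kW × 10000 h × €0.39 = €0.00 + €1146.6 = €1146.6
mini PC: €260.13 + (34/1000) kW × 10000 h × €0.39 = €260.13 + €132.6 = €392.73
Saving = €1146.6 − €392.73 = €753.87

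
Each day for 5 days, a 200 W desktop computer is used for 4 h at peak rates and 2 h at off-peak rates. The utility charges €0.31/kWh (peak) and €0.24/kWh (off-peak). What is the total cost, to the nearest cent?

€1.72

Peak energy = 0.2 kW × 4 h × 5 = 4 kWh
Off-peak energy = 0.2 kW × 2 h × 5 = 2 kWh
Cost = 4 × €0.31 + 2 × €0.24 = €1.24 + €0.48 = €1.72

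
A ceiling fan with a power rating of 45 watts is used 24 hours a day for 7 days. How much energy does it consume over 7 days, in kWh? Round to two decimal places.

Runtime = 24 h × 7 = 168 h
Energy = 0.045 kW × 168 h = 7.56 kWh

7.56 kWh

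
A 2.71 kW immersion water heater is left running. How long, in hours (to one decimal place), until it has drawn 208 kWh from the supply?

76.8 h

Hours = 208 kWh ÷ 2.71 kW = 76.8 h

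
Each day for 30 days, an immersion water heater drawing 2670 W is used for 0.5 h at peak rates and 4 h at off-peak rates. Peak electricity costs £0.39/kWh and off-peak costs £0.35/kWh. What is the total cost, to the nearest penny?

£127.76

Peak energy = 2.67 kW × 0.5 h × 30 = 40.05 kWh
Off-peak energy = 2.67 kW × 4 h × 30 = 320.4 kWh
Cost = 40.05 × £0.39 + 320.4 × £0.35 = £15.6195 + £112.14 = £127.76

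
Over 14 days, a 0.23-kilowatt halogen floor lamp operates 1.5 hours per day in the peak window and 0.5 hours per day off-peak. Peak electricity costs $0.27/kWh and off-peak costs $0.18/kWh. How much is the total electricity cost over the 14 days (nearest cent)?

$1.59

Peak energy = 0.23 kW × 1.5 h × 14 = 4.83 kWh
Off-peak energy = 0.23 kW × 0.5 h × 14 = 1.61 kWh
Cost = 4.83 × $0.27 + 1.61 × $0.18 = $1.3041 + $0.2898 = $1.59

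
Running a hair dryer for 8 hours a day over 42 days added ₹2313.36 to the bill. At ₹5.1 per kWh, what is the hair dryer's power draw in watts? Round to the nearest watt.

1350 W

Energy = ₹2313.36 ÷ ₹5.1/kWh = 453.6 kWh
Runtime = 8 h/day × 42 days = 336 h
Power = 453.6 kWh ÷ 336 h = 1.35 kW = 1350 W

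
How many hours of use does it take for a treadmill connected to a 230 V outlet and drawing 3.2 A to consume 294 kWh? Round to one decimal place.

399.5 h

Power = 3.2 A × 230 V = 736 W = 0.736 kW
Hours = 294 kWh ÷ 0.736 kW = 399.5 h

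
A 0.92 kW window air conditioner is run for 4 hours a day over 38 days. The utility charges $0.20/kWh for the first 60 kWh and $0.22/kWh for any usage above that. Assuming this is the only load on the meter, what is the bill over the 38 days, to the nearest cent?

$29.56

Runtime = 4 h/day × 38 days = 152 h
Energy = 0.92 kW × 152 h = 139.84 kWh
Tier 1 (0–60 kWh): 60 × $0.20 = $12
Above 60 kWh: 79.84 × $0.22 = $17.5648
Bill = $29.56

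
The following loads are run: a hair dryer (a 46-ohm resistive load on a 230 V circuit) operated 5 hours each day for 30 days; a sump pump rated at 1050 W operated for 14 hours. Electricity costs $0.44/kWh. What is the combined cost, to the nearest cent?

hair dryer: Power = V²/R = 230²/46 = 1150 W = 1.15 kW
hair dryer: Runtime = 5 h/day × 30 days = 150 h
hair dryer: 1.15 kW × 150 h = 172.5 kWh
sump pump: 1.05 kW × 14 h = 14.7 kWh
Total energy = 187.2 kWh
Cost = 187.2 × $0.44 = $82.37

$82.37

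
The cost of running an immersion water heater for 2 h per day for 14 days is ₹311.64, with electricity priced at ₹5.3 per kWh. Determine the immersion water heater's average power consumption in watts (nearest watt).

Energy = ₹311.64 ÷ ₹5.3/kWh = 58.8 kWh
Runtime = 2 h/day × 14 days = 28 h
Power = 58.8 kWh ÷ 28 h = 2.1 kW = 2100 W

2100 W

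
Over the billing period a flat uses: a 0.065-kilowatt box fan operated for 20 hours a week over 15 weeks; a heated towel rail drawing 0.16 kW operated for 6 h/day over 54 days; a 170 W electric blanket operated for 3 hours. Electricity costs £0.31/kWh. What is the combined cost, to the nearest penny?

box fan: Runtime = 20 h/week × 15 weeks = 300 h
box fan: 0.065 kW × 300 h = 19.5 kWh
heated towel rail: Runtime = 6 h/day × 54 days = 324 h
heated towel rail: 0.16 kW × 324 h = 51.84 kWh
electric blanket: 0.17 kW × 3 h = 0.51 kWh
Total energy = 71.85 kWh
Cost = 71.85 × £0.31 = £22.27

£22.27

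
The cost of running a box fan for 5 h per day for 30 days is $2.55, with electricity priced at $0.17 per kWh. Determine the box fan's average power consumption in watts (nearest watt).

100 W

Energy = $2.55 ÷ $0.17/kWh = 15 kWh
Runtime = 5 h/day × 30 days = 150 h
Power = 15 kWh ÷ 150 h = 0.1 kW = 100 W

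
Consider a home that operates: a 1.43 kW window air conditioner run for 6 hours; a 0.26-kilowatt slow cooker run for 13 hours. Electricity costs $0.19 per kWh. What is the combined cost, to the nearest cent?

$2.27

window air conditioner: 1.43 kW × 6 h = 8.58 kWh
slow cooker: 0.26 kW × 13 h = 3.38 kWh
Total energy = 11.96 kWh
Cost = 11.96 × $0.19 = $2.27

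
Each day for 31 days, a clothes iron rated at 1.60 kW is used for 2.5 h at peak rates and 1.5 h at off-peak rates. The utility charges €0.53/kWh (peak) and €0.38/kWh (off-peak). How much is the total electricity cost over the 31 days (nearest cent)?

Peak energy = 1.6 kW × 2.5 h × 31 = 124 kWh
Off-peak energy = 1.6 kW × 1.5 h × 31 = 74.4 kWh
Cost = 124 × €0.53 + 74.4 × €0.38 = €65.72 + €28.272 = €93.99

€93.99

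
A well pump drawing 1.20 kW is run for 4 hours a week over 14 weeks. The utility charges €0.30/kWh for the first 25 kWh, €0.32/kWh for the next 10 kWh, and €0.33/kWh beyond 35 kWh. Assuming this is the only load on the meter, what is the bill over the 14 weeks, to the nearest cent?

Runtime = 4 h/week × 14 weeks = 56 h
Energy = 1.2 kW × 56 h = 67.2 kWh
Tier 1 (0–25 kWh): 25 × €0.30 = €7.5
Tier 2 (25–35 kWh): 10 × €0.32 = €3.2
Above 35 kWh: 32.2 × €0.33 = €10.626
Bill = €21.33

€21.33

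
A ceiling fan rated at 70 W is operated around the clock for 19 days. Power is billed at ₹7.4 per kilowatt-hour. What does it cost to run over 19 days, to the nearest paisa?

Runtime = 24 h × 19 = 456 h
Energy = 0.07 kW × 456 h = 31.92 kWh
Cost = 31.92 kWh × ₹7.4/kWh = ₹236.21

₹236.21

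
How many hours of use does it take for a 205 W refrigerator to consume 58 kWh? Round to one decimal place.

Hours = 58 kWh ÷ 0.205 kW = 282.9 h

282.9 h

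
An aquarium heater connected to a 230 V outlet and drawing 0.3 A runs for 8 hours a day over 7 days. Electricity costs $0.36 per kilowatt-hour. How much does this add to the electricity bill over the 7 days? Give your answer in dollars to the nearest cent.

$1.39

Power = 0.3 A × 230 V = 69 W = 0.069 kW
Runtime = 8 h/day × 7 days = 56 h
Energy = 0.069 kW × 56 h = 3.864 kWh
Cost = 3.864 kWh × $0.36/kWh = $1.39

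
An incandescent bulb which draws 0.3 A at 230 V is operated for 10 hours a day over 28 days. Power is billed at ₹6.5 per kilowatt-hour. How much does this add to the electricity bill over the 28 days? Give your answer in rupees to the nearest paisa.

Power = 0.3 A × 230 V = 69 W = 0.069 kW
Runtime = 10 h/day × 28 days = 280 h
Energy = 0.069 kW × 280 h = 19.32 kWh
Cost = 19.32 kWh × ₹6.5/kWh = ₹125.58

₹125.58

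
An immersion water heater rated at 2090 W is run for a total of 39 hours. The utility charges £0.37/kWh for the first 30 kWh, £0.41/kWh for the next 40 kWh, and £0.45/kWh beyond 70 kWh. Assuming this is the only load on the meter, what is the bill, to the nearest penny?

Energy = 2.09 kW × 39 h = 81.51 kWh
Tier 1 (0–30 kWh): 30 × £0.37 = £11.1
Tier 2 (30–70 kWh): 40 × £0.41 = £16.4
Above 70 kWh: 11.51 × £0.45 = £5.1795
Bill = £32.68

£32.68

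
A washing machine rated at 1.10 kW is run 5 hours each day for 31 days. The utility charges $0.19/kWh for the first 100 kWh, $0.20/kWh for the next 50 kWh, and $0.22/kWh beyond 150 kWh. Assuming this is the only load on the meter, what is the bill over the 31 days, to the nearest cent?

Runtime = 5 h/day × 31 days = 155 h
Energy = 1.1 kW × 155 h = 170.5 kWh
Tier 1 (0–100 kWh): 100 × $0.19 = $19
Tier 2 (100–150 kWh): 50 × $0.20 = $10
Above 150 kWh: 20.5 × $0.22 = $4.51
Bill = $33.51

$33.51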